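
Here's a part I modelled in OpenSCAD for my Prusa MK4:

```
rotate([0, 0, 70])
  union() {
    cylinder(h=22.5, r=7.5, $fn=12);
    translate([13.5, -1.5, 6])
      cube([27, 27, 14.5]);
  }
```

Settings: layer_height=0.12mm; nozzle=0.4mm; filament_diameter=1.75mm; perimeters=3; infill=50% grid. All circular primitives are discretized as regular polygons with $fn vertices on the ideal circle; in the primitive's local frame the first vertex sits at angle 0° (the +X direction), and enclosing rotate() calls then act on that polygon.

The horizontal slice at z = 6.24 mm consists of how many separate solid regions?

At z = 6.24 mm: the cylinder: section is a regular 12-gon, circumradius r=7.5; the 27×27 cube at (13.5, -1.5) contributes its full rectangle; Taking the union: the 2 present regions are separate (no shared area or edge), so areas and boundary lengths simply add and each stays a separate island — 2 connected regions; (whole slice rotated 70° about Z — lengths, areas and connectivity unchanged). The result has 2 disconnected regions.

2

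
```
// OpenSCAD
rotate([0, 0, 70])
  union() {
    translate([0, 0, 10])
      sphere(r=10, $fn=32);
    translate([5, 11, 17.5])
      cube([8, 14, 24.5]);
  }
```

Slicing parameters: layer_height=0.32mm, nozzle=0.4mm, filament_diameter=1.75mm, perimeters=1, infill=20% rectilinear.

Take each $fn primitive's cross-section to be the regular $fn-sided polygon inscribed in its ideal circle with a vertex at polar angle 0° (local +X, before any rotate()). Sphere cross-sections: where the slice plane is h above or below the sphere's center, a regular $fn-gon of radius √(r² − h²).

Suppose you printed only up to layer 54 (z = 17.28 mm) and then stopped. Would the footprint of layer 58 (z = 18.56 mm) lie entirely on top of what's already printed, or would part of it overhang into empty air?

part overhangs

Compare the two slices. At z = 17.28: the sphere: section is a regular 32-gon, circumradius = √(r²−h²) = √(10²−7.28²) = 6.856 (area = (32/2)·6.856²·sin(360°/32) = 146.71 mm²); the cube at (5, 11) is absent (z outside [17.5, 42]); Taking the union: only the r=10 sphere is present, so the union is just that shape — area = 146.71 mm²; (whole slice rotated 70° about Z — lengths, areas and connectivity unchanged). At z = 18.56: the r=10 sphere contributes a regular 32-gon of circumradius √(10²−8.56²) = 5.170 (area = (32/2)·5.170²·sin(360°/32) = 83.42 mm²); the 8×14 cube at (5, 11) contributes its full rectangle (area 112.00 mm²); Merging all regions: the 2 present regions are separate (no shared area or edge), so areas and boundary lengths simply add and each stays a separate island — area = 195.42 mm²; (whole slice rotated 70° about Z — lengths, areas and connectivity unchanged). Checking containment: at z = 18.56 the cross-section extends beyond the z = 17.28 cross-section by about 112.00 mm².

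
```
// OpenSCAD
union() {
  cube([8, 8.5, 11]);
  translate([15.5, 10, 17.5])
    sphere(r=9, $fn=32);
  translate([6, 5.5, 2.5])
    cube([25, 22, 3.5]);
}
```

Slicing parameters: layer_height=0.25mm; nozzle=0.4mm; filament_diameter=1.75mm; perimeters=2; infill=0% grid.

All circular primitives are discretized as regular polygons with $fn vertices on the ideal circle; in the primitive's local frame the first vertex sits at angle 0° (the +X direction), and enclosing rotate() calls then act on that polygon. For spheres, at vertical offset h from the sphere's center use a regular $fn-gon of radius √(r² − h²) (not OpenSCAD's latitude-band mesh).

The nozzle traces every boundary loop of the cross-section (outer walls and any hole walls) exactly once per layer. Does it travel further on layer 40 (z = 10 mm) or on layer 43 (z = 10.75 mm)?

layer 43 (z = 10.75 mm)

Layer 40 (z = 10): the 8×8.5 cube contributes its full rectangle (perimeter 33.00 mm); the sphere at (15.5, 10): section is a regular 32-gon, circumradius = √(r²−h²) = √(9²−7.5²) = 4.975 (perimeter = 2·32·4.975·sin(180°/32) = 31.21 mm); the cube at (6, 5.5) is absent (z outside [2.5, 6]); Taking the union: the 2 present regions are separate (no shared area or edge), so areas and boundary lengths simply add and each stays a separate island — boundary = 64.21 mm. So its perimeter = 64.21 mm. Layer 43 (z = 10.75): the cube (footprint 8×8.5) is included at this height (perimeter 33.00 mm); the sphere at (15.5, 10): section is a regular 32-gon, circumradius = √(r²−h²) = √(9²−6.75²) = 5.953 (perimeter = 2·32·5.953·sin(180°/32) = 37.34 mm); the cube at (6, 5.5) is not intersected at this z (z outside [2.5, 6]); Merging all regions: the 2 present regions are separate (no shared area or edge), so areas and boundary lengths simply add and each stays a separate island — boundary = 70.34 mm. So its perimeter = 70.34 mm. Layer 43 is larger (70.34 vs 64.21 mm).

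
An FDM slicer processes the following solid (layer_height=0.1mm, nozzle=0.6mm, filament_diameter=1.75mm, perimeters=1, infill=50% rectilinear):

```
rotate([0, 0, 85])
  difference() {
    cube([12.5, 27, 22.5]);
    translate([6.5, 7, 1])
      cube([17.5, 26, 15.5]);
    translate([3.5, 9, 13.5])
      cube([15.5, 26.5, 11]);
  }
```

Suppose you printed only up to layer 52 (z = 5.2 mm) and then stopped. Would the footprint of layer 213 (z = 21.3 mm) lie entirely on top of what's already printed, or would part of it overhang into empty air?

part overhangs

Compare the two slices. At z = 5.2: the cube is present — its section is the full 12.5×27 rectangle (area 337.50 mm²); the cube at (6.5, 7) (footprint 17.5×26) is included at this height (area 455.00 mm²); the cube at (3.5, 9) does not reach this height (z outside [13.5, 24.5]); Taking the first minus the rest: starting from the 12.5×27 cube (337.50 mm²), the 17.5×26 cube at (6.5, 7) partially overlaps it — only the 120.00 mm² overlap (of its 455.00 mm²) is removed, clipping the outline — area = 217.50 mm²; (whole slice rotated 85° about Z — lengths, areas and connectivity unchanged). At z = 21.3: the 12.5×27 cube contributes its full rectangle (area 337.50 mm²); the cube at (6.5, 7) is not intersected at this z (z outside [1, 16.5]); the cube at (3.5, 9) is present — its section is the full 15.5×26.5 rectangle (area 410.75 mm²); Taking the first minus the rest: starting from the 12.5×27 cube (337.50 mm²), the 15.5×26.5 cube at (3.5, 9) partially overlaps it — only the 162.00 mm² overlap (of its 410.75 mm²) is removed, clipping the outline — area = 175.50 mm²; (whole slice rotated 85° about Z — lengths, areas and connectivity unchanged). Checking containment: at z = 21.3 the cross-section extends beyond the z = 5.2 cross-section by about 12.00 mm².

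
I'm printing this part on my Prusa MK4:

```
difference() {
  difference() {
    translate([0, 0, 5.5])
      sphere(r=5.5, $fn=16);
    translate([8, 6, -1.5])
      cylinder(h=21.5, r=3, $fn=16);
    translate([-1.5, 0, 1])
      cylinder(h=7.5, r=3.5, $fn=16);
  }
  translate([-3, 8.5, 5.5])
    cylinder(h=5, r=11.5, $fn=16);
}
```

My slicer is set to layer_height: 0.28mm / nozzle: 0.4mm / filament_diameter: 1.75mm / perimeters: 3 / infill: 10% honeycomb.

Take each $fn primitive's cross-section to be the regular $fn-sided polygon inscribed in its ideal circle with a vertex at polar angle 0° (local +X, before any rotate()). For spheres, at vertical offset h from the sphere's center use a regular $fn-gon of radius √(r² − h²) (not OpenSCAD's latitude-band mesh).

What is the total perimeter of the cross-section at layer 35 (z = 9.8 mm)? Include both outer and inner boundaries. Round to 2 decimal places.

12.07 mm

At z = 9.8 mm: the r=5.5 sphere contributes a regular 16-gon of circumradius √(5.5²−4.3²) = 3.429 (perimeter = 2·16·3.429·sin(180°/16) = 21.41 mm); the r=3 cylinder at (8, 6) contributes a regular 16-gon of circumradius 3 (perimeter = 2·16·3.000·sin(180°/16) = 18.73 mm); the cylinder at (-1.5, 0) does not reach this height (z outside [1, 8.5]); Subtracting the remaining from the first: starting from the r=5.5 sphere, the r=3 cylinder at (8, 6) misses the remaining region (no effect) — boundary = 21.41 mm; the r=11.5 cylinder at (-3, 8.5) gives a regular 16-gon of circumradius 11.5 (constant along its height) (perimeter = 2·16·11.500·sin(180°/16) = 71.79 mm); Subtracting the remaining from the first: starting from that combined region, the r=11.5 cylinder at (-3, 8.5) partially overlaps it — only the 31.89 mm² overlap (of its 404.88 mm²) is removed, clipping the outline — boundary = 12.07 mm. Overall, the cross-section is a single solid region. Total boundary length (outer) = 12.07 mm.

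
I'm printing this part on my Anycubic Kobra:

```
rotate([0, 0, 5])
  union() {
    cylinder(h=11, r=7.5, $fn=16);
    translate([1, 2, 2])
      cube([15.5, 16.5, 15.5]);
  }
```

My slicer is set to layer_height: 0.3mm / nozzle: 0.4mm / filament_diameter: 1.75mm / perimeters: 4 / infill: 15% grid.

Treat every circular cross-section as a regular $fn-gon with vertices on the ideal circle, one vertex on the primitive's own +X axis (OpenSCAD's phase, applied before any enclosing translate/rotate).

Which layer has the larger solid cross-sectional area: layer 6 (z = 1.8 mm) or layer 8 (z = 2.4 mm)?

layer 8 (z = 2.4 mm)

Layer 6 (z = 1.8): the r=7.5 cylinder contributes a regular 16-gon of circumradius 7.5 (area = (16/2)·7.500²·sin(360°/16) = 172.21 mm²); the cube at (1, 2) is not intersected at this z (z outside [2, 17.5]); Taking the union: only the r=7.5 cylinder is present, so the union is just that shape — area = 172.21 mm²; (whole slice rotated 5° about Z — lengths, areas and connectivity unchanged). So its area = 172.21 mm². Layer 8 (z = 2.4): the r=7.5 cylinder gives a regular 16-gon of circumradius 7.5 (constant along its height) (area = (16/2)·7.500²·sin(360°/16) = 172.21 mm²); the cube at (1, 2) (footprint 15.5×16.5) is included at this height (area 255.75 mm²); Merging all regions: the regions partially overlap — summed areas 427.96 mm² minus the doubly-counted overlap 23.05 mm² gives 404.91 mm² — area = 404.91 mm²; (whole slice rotated 5° about Z — lengths, areas and connectivity unchanged). So its area = 404.91 mm². Layer 8 is larger (404.91 vs 172.21 mm²).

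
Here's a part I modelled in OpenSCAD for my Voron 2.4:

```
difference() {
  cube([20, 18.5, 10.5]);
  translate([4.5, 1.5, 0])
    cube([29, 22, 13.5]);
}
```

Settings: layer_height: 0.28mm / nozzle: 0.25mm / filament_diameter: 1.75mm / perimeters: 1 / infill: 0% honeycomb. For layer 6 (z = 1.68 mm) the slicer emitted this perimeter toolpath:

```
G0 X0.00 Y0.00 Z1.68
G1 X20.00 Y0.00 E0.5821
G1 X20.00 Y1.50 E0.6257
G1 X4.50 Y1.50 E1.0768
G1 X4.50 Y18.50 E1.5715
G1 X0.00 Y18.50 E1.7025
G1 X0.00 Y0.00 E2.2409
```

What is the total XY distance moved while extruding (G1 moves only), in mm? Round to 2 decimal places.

77.00 mm

Sum the Euclidean lengths of each G1 segment: total = 77.00 mm.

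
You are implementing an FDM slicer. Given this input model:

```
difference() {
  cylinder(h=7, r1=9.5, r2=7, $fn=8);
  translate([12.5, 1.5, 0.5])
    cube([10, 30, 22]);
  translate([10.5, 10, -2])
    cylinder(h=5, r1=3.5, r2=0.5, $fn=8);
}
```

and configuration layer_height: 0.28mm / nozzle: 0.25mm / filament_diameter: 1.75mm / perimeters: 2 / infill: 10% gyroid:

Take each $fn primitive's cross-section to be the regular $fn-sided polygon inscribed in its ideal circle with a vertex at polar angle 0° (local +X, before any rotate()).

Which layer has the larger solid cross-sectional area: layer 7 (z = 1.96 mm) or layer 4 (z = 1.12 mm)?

Layer 7 (z = 1.96): the cone (r1=9.5→r2=7) has section circumradius 8.800 here — a regular 8-gon (area = (8/2)·8.800²·sin(360°/8) = 219.03 mm²); the cube at (12.5, 1.5) is present — its section is the full 10×30 rectangle (area 300.00 mm²); the cone at (10.5, 10) (r1=3.5→r2=0.5) has section circumradius 1.124 here — a regular 8-gon (area = (8/2)·1.124²·sin(360°/8) = 3.57 mm²); Subtracting the remaining from the first: starting from the cone (219.03 mm²), the 10×30 cube at (12.5, 1.5) misses the remaining region (no effect); the cone at (10.5, 10) misses the remaining region (no effect) — area = 219.03 mm². So its area = 219.03 mm². Layer 4 (z = 1.12): the cone: at t=0.160 of its height the radius interpolates to r₁+(r₂−r₁)t = 9.100, giving a regular 8-gon of that circumradius (area = (8/2)·9.100²·sin(360°/8) = 234.22 mm²); the cube at (12.5, 1.5) (footprint 10×30) is included at this height (area 300.00 mm²); the cone at (10.5, 10): at t=0.624 of its height the radius interpolates to r₁+(r₂−r₁)t = 1.628, giving a regular 8-gon of that circumradius (area = (8/2)·1.628²·sin(360°/8) = 7.50 mm²); Taking the first minus the rest: starting from the cone (234.22 mm²), the 10×30 cube at (12.5, 1.5) misses the remaining region (no effect); the cone at (10.5, 10) misses the remaining region (no effect) — area = 234.22 mm². So its area = 234.22 mm². Layer 4 is larger (234.22 vs 219.03 mm²).

layer 4 (z = 1.12 mm)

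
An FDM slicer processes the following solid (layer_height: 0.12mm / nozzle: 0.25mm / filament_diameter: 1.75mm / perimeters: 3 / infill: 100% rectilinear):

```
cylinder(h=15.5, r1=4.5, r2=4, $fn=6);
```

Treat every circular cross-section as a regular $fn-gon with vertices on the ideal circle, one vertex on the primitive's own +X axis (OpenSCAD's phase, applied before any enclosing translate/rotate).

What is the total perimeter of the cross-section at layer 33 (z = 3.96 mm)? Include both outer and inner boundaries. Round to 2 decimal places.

26.23 mm

At z = 3.96 mm: the cone contributes a regular 6-gon of circumradius 4.372 (interpolated between r1=4.5 and r2=4 at t=0.255) (perimeter = 2·6·4.372·sin(180°/6) = 26.23 mm). Overall, the cross-section is a single solid region. Total boundary length (outer) = 26.23 mm.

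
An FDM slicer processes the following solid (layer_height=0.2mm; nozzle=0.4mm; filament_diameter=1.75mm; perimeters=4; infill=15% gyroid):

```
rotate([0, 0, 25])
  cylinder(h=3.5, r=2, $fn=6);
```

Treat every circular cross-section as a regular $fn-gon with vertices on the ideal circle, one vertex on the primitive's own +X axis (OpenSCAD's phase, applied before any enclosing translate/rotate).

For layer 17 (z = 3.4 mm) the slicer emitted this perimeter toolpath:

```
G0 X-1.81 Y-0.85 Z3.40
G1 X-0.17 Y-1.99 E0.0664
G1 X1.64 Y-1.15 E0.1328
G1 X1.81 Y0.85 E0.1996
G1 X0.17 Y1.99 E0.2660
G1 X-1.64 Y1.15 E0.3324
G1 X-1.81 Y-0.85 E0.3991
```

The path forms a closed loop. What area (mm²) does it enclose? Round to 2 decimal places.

Apply the shoelace formula to the sequence of (X, Y) vertices; enclosed area = 10.39 mm².

10.39 mm²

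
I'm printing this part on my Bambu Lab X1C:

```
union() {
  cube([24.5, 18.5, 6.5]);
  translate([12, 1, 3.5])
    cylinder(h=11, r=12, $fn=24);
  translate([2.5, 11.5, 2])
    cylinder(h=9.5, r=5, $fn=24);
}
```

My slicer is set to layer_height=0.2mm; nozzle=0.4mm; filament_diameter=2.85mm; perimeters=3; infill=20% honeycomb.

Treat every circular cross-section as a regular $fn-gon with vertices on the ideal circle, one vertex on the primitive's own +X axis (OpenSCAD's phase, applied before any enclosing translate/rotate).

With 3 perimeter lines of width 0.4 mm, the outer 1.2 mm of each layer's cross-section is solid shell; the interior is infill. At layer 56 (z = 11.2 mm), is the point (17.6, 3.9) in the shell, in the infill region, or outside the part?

infill

At z = 11.2 mm: the cube does not reach this height (z outside [0, 6.5]); the r=12 cylinder at (12, 1) gives a regular 24-gon of circumradius 12 (constant along its height); the r=5 cylinder at (2.5, 11.5) gives a regular 24-gon of circumradius 5 (constant along its height); Taking the union: the regions partially overlap (shared area 15.29 mm²), so overlapping operands fuse into one piece — 1 connected region. Overall, the cross-section is a single solid region. The nearest boundary edge runs (22.39, 7.00)→(23.59, 4.11); distance from the point to it = 5.61 mm. The point is inside the cross-section and 5.61 mm from the nearest boundary — more than the 1.2 mm shell width (3 × 0.4), so it's in the infill interior.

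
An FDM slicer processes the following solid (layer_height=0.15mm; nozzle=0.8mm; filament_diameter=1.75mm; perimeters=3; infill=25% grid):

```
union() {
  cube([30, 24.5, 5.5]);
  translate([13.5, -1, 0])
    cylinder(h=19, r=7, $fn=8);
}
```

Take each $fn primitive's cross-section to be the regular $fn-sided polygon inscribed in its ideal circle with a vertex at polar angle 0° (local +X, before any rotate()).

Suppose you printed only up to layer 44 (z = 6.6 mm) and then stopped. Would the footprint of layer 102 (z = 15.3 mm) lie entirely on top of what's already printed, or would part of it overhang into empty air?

entirely on top

Compare the two slices. At z = 6.6: the cube is absent (z outside [0, 5.5]); the r=7 cylinder at (13.5, -1) contributes a regular 8-gon of circumradius 7 (area = (8/2)·7.000²·sin(360°/8) = 138.59 mm²); Taking the union: only the r=7 cylinder at (13.5, -1) is present, so the union is just that shape — area = 138.59 mm². At z = 15.3: the cube does not reach this height (z outside [0, 5.5]); the r=7 cylinder at (13.5, -1) contributes a regular 8-gon of circumradius 7 (area = (8/2)·7.000²·sin(360°/8) = 138.59 mm²); Merging all regions: only the r=7 cylinder at (13.5, -1) is present, so the union is just that shape — area = 138.59 mm². Checking containment: the cross-section at z = 15.3 is a subset of the cross-section at z = 6.6.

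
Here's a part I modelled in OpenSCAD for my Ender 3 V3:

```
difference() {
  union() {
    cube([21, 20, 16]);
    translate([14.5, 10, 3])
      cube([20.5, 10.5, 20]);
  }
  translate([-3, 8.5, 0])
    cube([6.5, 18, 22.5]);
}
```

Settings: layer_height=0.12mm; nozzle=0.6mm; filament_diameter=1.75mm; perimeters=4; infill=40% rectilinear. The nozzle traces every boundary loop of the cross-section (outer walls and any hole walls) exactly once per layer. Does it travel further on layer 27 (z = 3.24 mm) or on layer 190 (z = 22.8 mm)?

layer 27 (z = 3.24 mm)

Layer 27 (z = 3.24): the cube (footprint 21×20) is included at this height (perimeter 82.00 mm); the cube at (14.5, 10) (footprint 20.5×10.5) is included at this height (perimeter 62.00 mm); Combining (union): the regions partially overlap (shared area 65.00 mm²), so the edge portions inside another operand are dropped and the merged outline is re-measured after clipping — boundary = 111.00 mm; the 6.5×18 cube at (-3, 8.5) contributes its full rectangle (perimeter 49.00 mm); After the difference (first − rest): starting from the result so far, the 6.5×18 cube at (-3, 8.5) partially overlaps it — only the 40.25 mm² overlap (of its 117.00 mm²) is removed, clipping the outline — boundary = 111.00 mm. So its perimeter = 111.00 mm. Layer 190 (z = 22.8): the cube is not intersected at this z (z outside [0, 16]); the cube at (14.5, 10) is present — its section is the full 20.5×10.5 rectangle (perimeter 62.00 mm); Taking the union: only the 20.5×10.5 cube at (14.5, 10) is present, so the union is just that shape — boundary = 62.00 mm; the cube at (-3, 8.5) does not reach this height (z outside [0, 22.5]); After the difference (first − rest): none of the subtracted shapes is present at this height, so the result so far is unchanged — boundary = 62.00 mm. So its perimeter = 62.00 mm. Layer 27 is larger (111.00 vs 62.00 mm).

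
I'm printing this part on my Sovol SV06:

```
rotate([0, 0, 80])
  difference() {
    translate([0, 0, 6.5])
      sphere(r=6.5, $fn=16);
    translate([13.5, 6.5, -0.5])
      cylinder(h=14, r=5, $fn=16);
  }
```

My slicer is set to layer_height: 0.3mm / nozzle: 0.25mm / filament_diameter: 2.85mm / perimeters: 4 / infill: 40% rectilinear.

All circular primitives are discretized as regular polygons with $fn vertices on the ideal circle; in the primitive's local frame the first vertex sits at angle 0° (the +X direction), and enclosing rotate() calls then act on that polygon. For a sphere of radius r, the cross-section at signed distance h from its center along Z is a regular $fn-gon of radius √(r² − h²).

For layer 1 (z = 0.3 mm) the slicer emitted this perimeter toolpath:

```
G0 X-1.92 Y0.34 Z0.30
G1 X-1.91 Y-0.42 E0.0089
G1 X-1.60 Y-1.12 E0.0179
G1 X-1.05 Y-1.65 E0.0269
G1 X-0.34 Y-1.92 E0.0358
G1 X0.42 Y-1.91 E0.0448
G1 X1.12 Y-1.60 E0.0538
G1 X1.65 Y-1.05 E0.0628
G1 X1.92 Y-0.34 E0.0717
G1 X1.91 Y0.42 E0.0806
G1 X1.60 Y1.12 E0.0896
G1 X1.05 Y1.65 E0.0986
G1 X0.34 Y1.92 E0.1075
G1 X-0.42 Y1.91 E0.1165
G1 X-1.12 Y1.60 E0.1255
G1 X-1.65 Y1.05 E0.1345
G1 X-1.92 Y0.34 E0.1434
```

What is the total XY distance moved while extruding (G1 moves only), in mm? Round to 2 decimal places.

Sum the Euclidean lengths of each G1 segment: total = 12.20 mm.

12.20 mm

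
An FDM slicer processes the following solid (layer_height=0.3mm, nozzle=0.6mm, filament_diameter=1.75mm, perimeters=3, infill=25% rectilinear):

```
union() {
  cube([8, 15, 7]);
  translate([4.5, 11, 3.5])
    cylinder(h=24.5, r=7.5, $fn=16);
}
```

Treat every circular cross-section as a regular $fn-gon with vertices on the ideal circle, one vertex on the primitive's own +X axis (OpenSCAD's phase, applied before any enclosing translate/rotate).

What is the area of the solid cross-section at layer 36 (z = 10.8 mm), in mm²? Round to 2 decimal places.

172.21 mm²

At z = 10.8 mm: the cube is not intersected at this z (z outside [0, 7]); the r=7.5 cylinder at (4.5, 11) contributes a regular 16-gon of circumradius 7.5 (area = (16/2)·7.500²·sin(360°/16) = 172.21 mm²); Merging all regions: only the r=7.5 cylinder at (4.5, 11) is present, so the union is just that shape — area = 172.21 mm². Overall, the cross-section is a single solid region. Net area = 172.21 mm².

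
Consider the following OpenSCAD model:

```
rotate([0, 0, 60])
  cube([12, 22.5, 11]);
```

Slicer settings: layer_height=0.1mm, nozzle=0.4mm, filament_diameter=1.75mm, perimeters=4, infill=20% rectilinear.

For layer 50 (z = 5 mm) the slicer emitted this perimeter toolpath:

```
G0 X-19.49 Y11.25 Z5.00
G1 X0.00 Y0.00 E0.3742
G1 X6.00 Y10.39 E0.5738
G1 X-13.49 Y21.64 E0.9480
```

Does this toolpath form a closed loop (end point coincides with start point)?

no

Start point (G0): (-19.49, 11.25). End point (last G1): the path does not return to the start — open.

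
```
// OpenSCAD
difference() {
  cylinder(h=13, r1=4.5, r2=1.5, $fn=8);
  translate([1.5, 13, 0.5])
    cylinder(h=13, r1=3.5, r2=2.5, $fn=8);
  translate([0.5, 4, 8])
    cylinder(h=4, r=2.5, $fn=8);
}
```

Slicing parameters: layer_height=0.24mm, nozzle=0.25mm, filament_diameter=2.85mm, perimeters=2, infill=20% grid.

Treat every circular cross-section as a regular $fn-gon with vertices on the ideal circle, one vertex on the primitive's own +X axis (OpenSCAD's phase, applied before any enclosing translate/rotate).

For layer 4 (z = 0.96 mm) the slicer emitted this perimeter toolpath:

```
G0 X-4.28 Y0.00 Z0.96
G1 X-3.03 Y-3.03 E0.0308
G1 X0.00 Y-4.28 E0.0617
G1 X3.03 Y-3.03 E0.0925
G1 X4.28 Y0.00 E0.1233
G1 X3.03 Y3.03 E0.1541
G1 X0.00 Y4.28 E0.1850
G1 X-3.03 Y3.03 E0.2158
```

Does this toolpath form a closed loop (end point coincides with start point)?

no

Start point (G0): (-4.28, 0.00). End point (last G1): the path does not return to the start — open.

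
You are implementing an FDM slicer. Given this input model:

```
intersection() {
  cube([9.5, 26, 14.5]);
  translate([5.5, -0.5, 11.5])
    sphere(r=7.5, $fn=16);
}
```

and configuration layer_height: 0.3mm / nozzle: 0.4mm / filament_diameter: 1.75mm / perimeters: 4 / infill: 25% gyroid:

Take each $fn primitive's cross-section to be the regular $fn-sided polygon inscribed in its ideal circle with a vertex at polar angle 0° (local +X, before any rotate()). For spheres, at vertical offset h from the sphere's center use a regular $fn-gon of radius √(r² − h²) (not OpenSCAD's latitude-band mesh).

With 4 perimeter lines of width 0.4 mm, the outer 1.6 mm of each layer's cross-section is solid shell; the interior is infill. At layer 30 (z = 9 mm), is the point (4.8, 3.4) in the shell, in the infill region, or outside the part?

At z = 9 mm: the 9.5×26 cube contributes its full rectangle; the r=7.5 sphere at (5.5, -0.5) slices to a regular 16-gon of circumradius 7.071 (√(r²−h²) with h=2.5 from center); After intersecting: the r=7.5 sphere at (5.5, -0.5) partially overlaps the 9.5×26 cube; clipping to the common part keeps 55.50 mm² — 1 connected region. Overall, the cross-section is a single solid region. The nearest boundary edge runs (2.79, 6.03)→(5.50, 6.57); distance from the point to it = 2.97 mm. The point is inside the cross-section and 2.97 mm from the nearest boundary — more than the 1.6 mm shell width (4 × 0.4), so it's in the infill interior.

infill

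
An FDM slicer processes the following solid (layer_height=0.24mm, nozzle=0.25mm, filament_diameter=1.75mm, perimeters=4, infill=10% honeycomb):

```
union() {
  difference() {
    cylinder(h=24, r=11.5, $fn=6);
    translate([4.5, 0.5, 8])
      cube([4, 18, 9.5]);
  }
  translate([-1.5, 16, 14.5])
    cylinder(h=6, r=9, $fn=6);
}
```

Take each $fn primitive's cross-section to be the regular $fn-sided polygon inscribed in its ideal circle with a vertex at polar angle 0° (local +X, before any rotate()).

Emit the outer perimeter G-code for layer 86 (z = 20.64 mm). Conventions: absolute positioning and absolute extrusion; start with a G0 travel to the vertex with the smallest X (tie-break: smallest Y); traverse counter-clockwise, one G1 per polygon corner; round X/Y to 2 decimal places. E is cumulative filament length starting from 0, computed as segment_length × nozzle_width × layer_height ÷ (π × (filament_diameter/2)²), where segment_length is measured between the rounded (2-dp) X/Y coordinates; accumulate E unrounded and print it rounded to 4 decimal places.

At z = 20.64 mm: the r=11.5 cylinder gives a regular 6-gon of circumradius 11.5 (constant along its height); the cube at (4.5, 0.5) does not reach this height (z outside [8, 17.5]); Taking the first minus the rest: none of the subtracted shapes is present at this height, so the r=11.5 cylinder is unchanged — 1 connected region; the cylinder at (-1.5, 16) is absent (z outside [14.5, 20.5]); Combining (union): only that combined region is present, so the union is just that shape — 1 connected region. The outline is a single polygon with 6 vertices. Extrusion per mm of travel: 0.25 × 0.24 / (π × 0.875²) = 0.024945. Accumulating E over each segment gives final E = 1.7213.

G0 X-11.50 Y0.00 Z20.64
G1 X-5.75 Y-9.96 E0.2869
G1 X5.75 Y-9.96 E0.5738
G1 X11.50 Y0.00 E0.8606
G1 X5.75 Y9.96 E1.1475
G1 X-5.75 Y9.96 E1.4344
G1 X-11.50 Y0.00 E1.7213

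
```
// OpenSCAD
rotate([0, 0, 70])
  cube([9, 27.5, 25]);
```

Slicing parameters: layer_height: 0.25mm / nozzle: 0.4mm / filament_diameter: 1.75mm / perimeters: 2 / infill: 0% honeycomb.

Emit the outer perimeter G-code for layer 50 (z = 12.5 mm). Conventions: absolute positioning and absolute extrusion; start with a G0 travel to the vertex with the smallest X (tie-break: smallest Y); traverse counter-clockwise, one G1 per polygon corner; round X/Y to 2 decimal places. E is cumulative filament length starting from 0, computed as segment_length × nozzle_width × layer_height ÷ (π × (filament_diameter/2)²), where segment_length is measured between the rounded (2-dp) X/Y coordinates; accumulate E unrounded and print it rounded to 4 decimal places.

At z = 12.5 mm: the 9×27.5 cube contributes its full rectangle; (whole slice rotated 70° about Z — lengths, areas and connectivity unchanged). The outline is a single polygon with 4 vertices. Extrusion per mm of travel: 0.4 × 0.25 / (π × 0.875²) = 0.041575. Accumulating E over each segment gives final E = 3.0347.

G0 X-25.84 Y9.41 Z12.50
G1 X0.00 Y0.00 E1.1433
G1 X3.08 Y8.46 E1.5176
G1 X-22.76 Y17.86 E2.6608
G1 X-25.84 Y9.41 E3.0347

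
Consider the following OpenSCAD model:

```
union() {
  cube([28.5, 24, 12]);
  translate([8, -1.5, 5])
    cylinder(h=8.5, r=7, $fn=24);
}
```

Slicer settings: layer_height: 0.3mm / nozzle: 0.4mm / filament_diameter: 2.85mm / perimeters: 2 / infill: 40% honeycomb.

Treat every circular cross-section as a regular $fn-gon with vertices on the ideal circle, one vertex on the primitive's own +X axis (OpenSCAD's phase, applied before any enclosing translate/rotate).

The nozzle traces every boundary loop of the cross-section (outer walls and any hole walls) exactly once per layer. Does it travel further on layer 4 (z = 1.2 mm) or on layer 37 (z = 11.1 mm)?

Layer 4 (z = 1.2): the cube (footprint 28.5×24) is included at this height (perimeter 105.00 mm); the cylinder at (8, -1.5) is absent (z outside [5, 13.5]); Combining (union): only the 28.5×24 cube is present, so the union is just that shape — boundary = 105.00 mm. So its perimeter = 105.00 mm. Layer 37 (z = 11.1): the 28.5×24 cube contributes its full rectangle (perimeter 105.00 mm); the r=7 cylinder at (8, -1.5) contributes a regular 24-gon of circumradius 7 (perimeter = 2·24·7.000·sin(180°/24) = 43.86 mm); Merging all regions: the regions partially overlap (shared area 55.39 mm²), so the edge portions inside another operand are dropped and the merged outline is re-measured after clipping — boundary = 116.35 mm. So its perimeter = 116.35 mm. Layer 37 is larger (116.35 vs 105.00 mm).

layer 37 (z = 11.1 mm)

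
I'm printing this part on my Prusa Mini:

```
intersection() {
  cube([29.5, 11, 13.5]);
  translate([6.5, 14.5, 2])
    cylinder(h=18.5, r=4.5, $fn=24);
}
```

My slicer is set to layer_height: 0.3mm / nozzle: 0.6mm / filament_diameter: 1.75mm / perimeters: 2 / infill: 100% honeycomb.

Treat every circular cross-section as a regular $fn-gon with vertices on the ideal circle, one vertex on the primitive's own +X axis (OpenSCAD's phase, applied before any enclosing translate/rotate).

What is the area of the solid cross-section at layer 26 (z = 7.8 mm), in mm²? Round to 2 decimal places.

At z = 7.8 mm: the 29.5×11 cube contributes its full rectangle (area 324.50 mm²); the r=4.5 cylinder at (6.5, 14.5) gives a regular 24-gon of circumradius 4.5 (constant along its height) (area = (24/2)·4.500²·sin(360°/24) = 62.89 mm²); Taking the intersection: the r=4.5 cylinder at (6.5, 14.5) partially overlaps the 29.5×11 cube; clipping to the common part keeps 3.71 mm² — area = 3.71 mm². Overall, the cross-section is a single solid region. Net area = 3.71 mm².

3.71 mm²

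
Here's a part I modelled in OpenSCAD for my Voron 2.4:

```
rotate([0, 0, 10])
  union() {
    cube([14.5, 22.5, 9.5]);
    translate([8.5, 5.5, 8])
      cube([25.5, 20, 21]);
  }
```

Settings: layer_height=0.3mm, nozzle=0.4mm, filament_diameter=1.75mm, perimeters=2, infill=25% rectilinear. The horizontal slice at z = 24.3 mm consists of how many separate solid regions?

At z = 24.3 mm: the cube is absent (z outside [0, 9.5]); the cube at (8.5, 5.5) (footprint 25.5×20) is included at this height; Taking the union: only the 25.5×20 cube at (8.5, 5.5) is present, so the union is just that shape — 1 connected region; (whole slice rotated 10° about Z — lengths, areas and connectivity unchanged). The result has 1 disconnected region.

1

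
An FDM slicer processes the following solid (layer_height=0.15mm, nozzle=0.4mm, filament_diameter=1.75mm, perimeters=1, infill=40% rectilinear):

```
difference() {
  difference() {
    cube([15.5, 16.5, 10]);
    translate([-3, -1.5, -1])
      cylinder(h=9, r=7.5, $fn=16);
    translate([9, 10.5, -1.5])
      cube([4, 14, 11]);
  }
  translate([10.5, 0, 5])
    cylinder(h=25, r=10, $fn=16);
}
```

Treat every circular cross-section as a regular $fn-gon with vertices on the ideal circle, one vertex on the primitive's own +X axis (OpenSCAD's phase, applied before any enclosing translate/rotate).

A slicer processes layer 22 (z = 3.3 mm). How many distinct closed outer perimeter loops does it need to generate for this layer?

At z = 3.3 mm: the cube (footprint 15.5×16.5) is included at this height; the cylinder at (-3, -1.5): section is a regular 16-gon, circumradius r=7.5; the cube at (9, 10.5) (footprint 4×14) is included at this height; Subtracting the remaining from the first: starting from the 15.5×16.5 cube, the r=7.5 cylinder at (-3, -1.5) partially overlaps it — only the 14.92 mm² overlap (of its 172.21 mm²) is removed, clipping the outline; the 4×14 cube at (9, 10.5) partially overlaps it — only the 24.00 mm² overlap (of its 56.00 mm²) is removed, clipping the outline — 1 connected region; the cylinder at (10.5, 0) does not reach this height (z outside [5, 30]); Subtracting the remaining from the first: none of the subtracted shapes is present at this height, so that combined region is unchanged — 1 connected region. The result has 1 disconnected region.

1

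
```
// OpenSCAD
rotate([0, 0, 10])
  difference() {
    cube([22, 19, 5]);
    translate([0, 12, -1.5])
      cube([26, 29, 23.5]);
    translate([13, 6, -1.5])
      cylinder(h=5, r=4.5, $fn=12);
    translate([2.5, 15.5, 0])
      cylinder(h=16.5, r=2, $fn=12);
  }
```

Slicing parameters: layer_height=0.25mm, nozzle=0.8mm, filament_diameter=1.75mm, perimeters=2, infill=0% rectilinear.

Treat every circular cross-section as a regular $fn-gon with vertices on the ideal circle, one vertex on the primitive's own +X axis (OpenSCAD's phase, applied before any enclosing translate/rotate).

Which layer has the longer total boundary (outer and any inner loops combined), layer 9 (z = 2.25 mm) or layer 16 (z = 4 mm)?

layer 9 (z = 2.25 mm)

Layer 9 (z = 2.25): the cube (footprint 22×19) is included at this height (perimeter 82.00 mm); the cube at (0, 12) is present — its section is the full 26×29 rectangle (perimeter 110.00 mm); the cylinder at (13, 6): section is a regular 12-gon, circumradius r=4.5 (perimeter = 2·12·4.500·sin(180°/12) = 27.95 mm); the r=2 cylinder at (2.5, 15.5) gives a regular 12-gon of circumradius 2 (constant along its height) (perimeter = 2·12·2.000·sin(180°/12) = 12.42 mm); After the difference (first − rest): starting from the 22×19 cube, the 26×29 cube at (0, 12) partially overlaps it — only the 154.00 mm² overlap (of its 754.00 mm²) is removed, clipping the outline; the r=4.5 cylinder at (13, 6) lies wholly inside it (removes its full 60.75 mm² and its 27.95 mm outline becomes a hole wall); the r=2 cylinder at (2.5, 15.5) misses the remaining region (no effect) — boundary (outer + 1 inner loop) = 95.95 mm; (rotated 10° about Z; rotation is an isometry so areas/perimeters/island counts are preserved). So its perimeter = 95.95 mm. Layer 16 (z = 4): the cube (footprint 22×19) is included at this height (perimeter 82.00 mm); the cube at (0, 12) is present — its section is the full 26×29 rectangle (perimeter 110.00 mm); the cylinder at (13, 6) does not reach this height (z outside [-1.5, 3.5]); the cylinder at (2.5, 15.5): section is a regular 12-gon, circumradius r=2 (perimeter = 2·12·2.000·sin(180°/12) = 12.42 mm); Taking the first minus the rest: starting from the 22×19 cube, the 26×29 cube at (0, 12) partially overlaps it — only the 154.00 mm² overlap (of its 754.00 mm²) is removed, clipping the outline; the r=2 cylinder at (2.5, 15.5) misses the remaining region (no effect) — boundary = 68.00 mm; (whole slice rotated 10° about Z — lengths, areas and connectivity unchanged). So its perimeter = 68.00 mm. Layer 9 is larger (95.95 vs 68.00 mm).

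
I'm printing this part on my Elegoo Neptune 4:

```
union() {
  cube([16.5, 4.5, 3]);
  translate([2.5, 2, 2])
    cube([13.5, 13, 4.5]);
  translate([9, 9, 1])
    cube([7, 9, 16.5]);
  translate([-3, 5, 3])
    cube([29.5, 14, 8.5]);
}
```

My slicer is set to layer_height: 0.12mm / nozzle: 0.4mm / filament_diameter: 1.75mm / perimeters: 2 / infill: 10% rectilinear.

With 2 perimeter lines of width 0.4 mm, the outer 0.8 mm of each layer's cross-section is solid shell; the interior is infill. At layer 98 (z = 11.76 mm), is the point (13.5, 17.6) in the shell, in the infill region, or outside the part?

At z = 11.76 mm: the cube is absent (z outside [0, 3]); the cube at (2.5, 2) is not intersected at this z (z outside [2, 6.5]); the 7×9 cube at (9, 9) contributes its full rectangle; the cube at (-3, 5) does not reach this height (z outside [3, 11.5]); Merging all regions: only the 7×9 cube at (9, 9) is present, so the union is just that shape — 1 connected region. Overall, the cross-section is a single solid region. The nearest boundary edge runs (16.00, 18.00)→(9.00, 18.00); distance from the point to it = 0.40 mm. The point is inside the cross-section, 0.40 mm from the nearest boundary — within the 0.8 mm shell band (2 × 0.4).

shell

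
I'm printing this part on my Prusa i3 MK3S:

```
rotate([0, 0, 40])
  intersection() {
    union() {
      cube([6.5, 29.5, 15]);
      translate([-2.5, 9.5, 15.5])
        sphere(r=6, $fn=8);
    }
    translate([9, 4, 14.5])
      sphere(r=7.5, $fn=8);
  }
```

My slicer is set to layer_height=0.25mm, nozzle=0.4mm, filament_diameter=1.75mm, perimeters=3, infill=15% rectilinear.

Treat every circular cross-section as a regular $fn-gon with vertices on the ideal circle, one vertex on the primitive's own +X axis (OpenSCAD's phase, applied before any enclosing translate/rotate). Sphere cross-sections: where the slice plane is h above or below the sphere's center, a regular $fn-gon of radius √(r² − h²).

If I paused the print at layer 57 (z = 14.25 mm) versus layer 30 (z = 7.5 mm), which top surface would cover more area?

Layer 57 (z = 14.25): the cube is present — its section is the full 6.5×29.5 rectangle (area 191.75 mm²); the sphere at (-2.5, 9.5): section is a regular 8-gon, circumradius = √(r²−h²) = √(6²−1.25²) = 5.868 (area = (8/2)·5.868²·sin(360°/8) = 97.40 mm²); Taking the union: the regions partially overlap — summed areas 289.15 mm² minus the doubly-counted overlap 21.95 mm² gives 267.20 mm² — area = 267.20 mm²; the r=7.5 sphere at (9, 4) contributes a regular 8-gon of circumradius √(7.5²−0.25²) = 7.496 (area = (8/2)·7.496²·sin(360°/8) = 158.92 mm²); After intersecting: the r=7.5 sphere at (9, 4) partially overlaps the result so far; clipping to the common part keeps 38.96 mm² — area = 38.96 mm²; (whole slice rotated 40° about Z — lengths, areas and connectivity unchanged). So its area = 38.96 mm². Layer 30 (z = 7.5): the 6.5×29.5 cube contributes its full rectangle (area 191.75 mm²); the sphere at (-2.5, 9.5) is not intersected at this z (|z−center|=8.000 > r=6); Combining (union): only the 6.5×29.5 cube is present, so the union is just that shape — area = 191.75 mm²; the sphere at (9, 4): section is a regular 8-gon, circumradius = √(r²−h²) = √(7.5²−7²) = 2.693 (area = (8/2)·2.693²·sin(360°/8) = 20.51 mm²); Taking the intersection: the r=7.5 sphere at (9, 4) partially overlaps that combined region; clipping to the common part keeps 0.09 mm² — area = 0.09 mm²; (rotated 40° about Z; rotation is an isometry so areas/perimeters/island counts are preserved). So its area = 0.09 mm². Layer 57 is larger (38.96 vs 0.09 mm²).

layer 57 (z = 14.25 mm)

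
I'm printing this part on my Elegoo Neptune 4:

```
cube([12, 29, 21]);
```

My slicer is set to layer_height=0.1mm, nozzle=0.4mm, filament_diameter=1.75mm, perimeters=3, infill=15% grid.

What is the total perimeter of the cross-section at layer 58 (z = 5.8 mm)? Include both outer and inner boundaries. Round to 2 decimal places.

At z = 5.8 mm: the cube is present — its section is the full 12×29 rectangle (perimeter 82.00 mm). Overall, the cross-section is a single solid region. Total boundary length (outer) = 82.00 mm.

82.00 mm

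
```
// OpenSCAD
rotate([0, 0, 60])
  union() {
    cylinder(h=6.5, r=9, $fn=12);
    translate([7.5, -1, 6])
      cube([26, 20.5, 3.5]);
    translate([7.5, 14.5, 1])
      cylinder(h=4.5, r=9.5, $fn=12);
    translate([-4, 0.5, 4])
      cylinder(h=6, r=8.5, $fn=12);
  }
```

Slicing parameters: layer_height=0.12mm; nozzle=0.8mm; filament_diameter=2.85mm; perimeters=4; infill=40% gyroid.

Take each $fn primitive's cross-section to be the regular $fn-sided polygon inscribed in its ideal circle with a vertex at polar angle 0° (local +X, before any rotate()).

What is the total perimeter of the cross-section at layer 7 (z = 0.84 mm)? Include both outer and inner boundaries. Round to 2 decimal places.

55.90 mm

At z = 0.84 mm: the r=9 cylinder gives a regular 12-gon of circumradius 9 (constant along its height) (perimeter = 2·12·9.000·sin(180°/12) = 55.90 mm); the cube at (7.5, -1) is absent (z outside [6, 9.5]); the cylinder at (7.5, 14.5) is not intersected at this z (z outside [1, 5.5]); the cylinder at (-4, 0.5) is not intersected at this z (z outside [4, 10]); Merging all regions: only the r=9 cylinder is present, so the union is just that shape — boundary = 55.90 mm; (whole slice rotated 60° about Z — lengths, areas and connectivity unchanged). Overall, the cross-section is a single solid region. Total boundary length (outer) = 55.90 mm.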